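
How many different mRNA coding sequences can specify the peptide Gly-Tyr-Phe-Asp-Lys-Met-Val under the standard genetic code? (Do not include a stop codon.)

Gly: 4 codons.
Tyr: 2 codons.
Phe: 2 codons.
Asp: 2 codons.
Lys: 2 codons.
Met: 1 codon.
Val: 4 codons.
4 × 2 × 2 × 2 × 2 × 1 × 4 = 256.

256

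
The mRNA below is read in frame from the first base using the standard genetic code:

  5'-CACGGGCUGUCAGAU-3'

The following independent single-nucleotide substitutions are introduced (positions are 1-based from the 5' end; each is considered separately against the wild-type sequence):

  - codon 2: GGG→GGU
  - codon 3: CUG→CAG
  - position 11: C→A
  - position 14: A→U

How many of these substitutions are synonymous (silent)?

Codon 2: GGG (Gly) → GGU (Gly) — synonymous.
Codon 3: CUG (Leu) → CAG (Gln) — missense.
Codon 4: UCA (Ser) → UAA (Stop) — nonsense.
Codon 5: GAU (Asp) → GUU (Val) — missense.
Synonymous: 1 of 4.

1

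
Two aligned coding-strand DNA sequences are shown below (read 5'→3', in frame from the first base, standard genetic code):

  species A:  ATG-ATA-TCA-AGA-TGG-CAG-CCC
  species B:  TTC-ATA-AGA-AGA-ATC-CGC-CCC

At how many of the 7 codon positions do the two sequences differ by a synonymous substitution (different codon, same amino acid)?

0

Codon 1: ATG Met / TTC Phe — nonsynonymous.
Codon 2: ATA Ile / ATA Ile — identical.
Codon 3: TCA Ser / AGA Arg — nonsynonymous.
Codon 4: AGA Arg / AGA Arg — identical.
Codon 5: TGG Trp / ATC Ile — nonsynonymous.
Codon 6: CAG Gln / CGC Arg — nonsynonymous.
Codon 7: CCC Pro / CCC Pro — identical.
Synonymous differences: 0.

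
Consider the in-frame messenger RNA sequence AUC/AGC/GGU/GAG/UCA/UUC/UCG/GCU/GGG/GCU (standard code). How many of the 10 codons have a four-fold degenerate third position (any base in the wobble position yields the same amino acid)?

6

Codon 1 AUC (Ile): third position 3-fold.
Codon 2 AGC (Ser): third position 2-fold.
Codon 3 GGU (Gly): third position 4-fold.
Codon 4 GAG (Glu): third position 2-fold.
Codon 5 UCA (Ser): third position 4-fold.
Codon 6 UUC (Phe): third position 2-fold.
Codon 7 UCG (Ser): third position 4-fold.
Codon 8 GCU (Ala): third position 4-fold.
Codon 9 GGG (Gly): third position 4-fold.
Codon 10 GCU (Ala): third position 4-fold.
Four-fold degenerate third positions: 6.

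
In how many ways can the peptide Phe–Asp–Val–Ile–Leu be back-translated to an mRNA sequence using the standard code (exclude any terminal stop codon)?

Phe: 2 codons.
Asp: 2 codons.
Val: 4 codons.
Ile: 3 codons.
Leu: 6 codons.
2 × 2 × 4 × 3 × 6 = 288.

288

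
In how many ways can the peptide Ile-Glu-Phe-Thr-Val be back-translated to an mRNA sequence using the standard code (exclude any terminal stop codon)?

Ile: 3 codons.
Glu: 2 codons.
Phe: 2 codons.
Thr: 4 codons.
Val: 4 codons.
3 × 2 × 2 × 4 × 4 = 192.

192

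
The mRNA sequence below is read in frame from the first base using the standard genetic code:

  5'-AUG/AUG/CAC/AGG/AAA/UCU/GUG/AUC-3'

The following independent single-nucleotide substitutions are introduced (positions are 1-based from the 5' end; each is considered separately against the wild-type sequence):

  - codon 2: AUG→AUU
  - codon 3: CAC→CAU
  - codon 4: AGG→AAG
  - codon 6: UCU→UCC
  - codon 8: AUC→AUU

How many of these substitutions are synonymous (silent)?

3

Codon 2: AUG (Met) → AUU (Ile) — missense.
Codon 3: CAC (His) → CAU (His) — synonymous.
Codon 4: AGG (Arg) → AAG (Lys) — missense.
Codon 6: UCU (Ser) → UCC (Ser) — synonymous.
Codon 8: AUC (Ile) → AUU (Ile) — synonymous.
Synonymous: 3 of 5.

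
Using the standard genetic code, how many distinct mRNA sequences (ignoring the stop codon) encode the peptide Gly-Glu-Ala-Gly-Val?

Gly: 4 codons.
Glu: 2 codons.
Ala: 4 codons.
Gly: 4 codons.
Val: 4 codons.
4 × 2 × 4 × 4 × 4 = 512.

512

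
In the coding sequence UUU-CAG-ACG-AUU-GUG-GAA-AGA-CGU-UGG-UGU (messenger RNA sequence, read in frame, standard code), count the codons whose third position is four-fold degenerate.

3

Codon 1 UUU (Phe): third position 2-fold.
Codon 2 CAG (Gln): third position 2-fold.
Codon 3 ACG (Thr): third position 4-fold.
Codon 4 AUU (Ile): third position 3-fold.
Codon 5 GUG (Val): third position 4-fold.
Codon 6 GAA (Glu): third position 2-fold.
Codon 7 AGA (Arg): third position 2-fold.
Codon 8 CGU (Arg): third position 4-fold.
Codon 9 UGG (Trp): third position 1-fold.
Codon 10 UGU (Cys): third position 2-fold.
Four-fold degenerate third positions: 3.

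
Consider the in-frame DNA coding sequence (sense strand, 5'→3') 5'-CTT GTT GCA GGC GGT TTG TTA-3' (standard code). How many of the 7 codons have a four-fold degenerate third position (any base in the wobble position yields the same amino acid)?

5

Codon 1 CTT (Leu): third position 4-fold.
Codon 2 GTT (Val): third position 4-fold.
Codon 3 GCA (Ala): third position 4-fold.
Codon 4 GGC (Gly): third position 4-fold.
Codon 5 GGT (Gly): third position 4-fold.
Codon 6 TTG (Leu): third position 2-fold.
Codon 7 TTA (Leu): third position 2-fold.
Four-fold degenerate third positions: 5.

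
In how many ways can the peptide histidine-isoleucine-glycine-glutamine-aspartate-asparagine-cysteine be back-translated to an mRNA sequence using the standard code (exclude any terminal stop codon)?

His: 2 codons.
Ile: 3 codons.
Gly: 4 codons.
Gln: 2 codons.
Asp: 2 codons.
Asn: 2 codons.
Cys: 2 codons.
2 × 3 × 4 × 2 × 2 × 2 × 2 = 384.

384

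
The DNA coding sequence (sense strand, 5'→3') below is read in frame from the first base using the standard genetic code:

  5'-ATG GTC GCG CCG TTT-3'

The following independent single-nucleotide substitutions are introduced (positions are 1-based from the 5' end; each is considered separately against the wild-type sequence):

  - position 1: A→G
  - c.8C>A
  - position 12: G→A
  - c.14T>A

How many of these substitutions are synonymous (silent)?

Codon 1: ATG (Met) → GTG (Val) — missense.
Codon 3: GCG (Ala) → GAG (Glu) — missense.
Codon 4: CCG (Pro) → CCA (Pro) — synonymous.
Codon 5: TTT (Phe) → TAT (Tyr) — missense.
Synonymous: 1 of 4.

1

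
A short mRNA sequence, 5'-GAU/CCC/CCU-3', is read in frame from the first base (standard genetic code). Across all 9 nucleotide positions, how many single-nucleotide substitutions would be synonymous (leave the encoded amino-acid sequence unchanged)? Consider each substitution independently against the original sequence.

7

Codon 1 (GAU, Asp): 1 synonymous substitution.
Codon 2 (CCC, Pro): 3 synonymous substitutions.
Codon 3 (CCU, Pro): 3 synonymous substitutions.
Total: 1 + 3 + 3 = 7.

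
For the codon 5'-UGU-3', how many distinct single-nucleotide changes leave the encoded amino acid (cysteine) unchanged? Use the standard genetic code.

1

Position 1: none → 0 synonymous.
Position 2: none → 0 synonymous.
Position 3: UGC → 1 synonymous.
Total: 0 + 0 + 1 = 1.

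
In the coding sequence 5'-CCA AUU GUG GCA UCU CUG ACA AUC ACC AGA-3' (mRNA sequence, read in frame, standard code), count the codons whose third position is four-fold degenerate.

Codon 1 CCA (Pro): third position 4-fold.
Codon 2 AUU (Ile): third position 3-fold.
Codon 3 GUG (Val): third position 4-fold.
Codon 4 GCA (Ala): third position 4-fold.
Codon 5 UCU (Ser): third position 4-fold.
Codon 6 CUG (Leu): third position 4-fold.
Codon 7 ACA (Thr): third position 4-fold.
Codon 8 AUC (Ile): third position 3-fold.
Codon 9 ACC (Thr): third position 4-fold.
Codon 10 AGA (Arg): third position 2-fold.
Four-fold degenerate third positions: 7.

7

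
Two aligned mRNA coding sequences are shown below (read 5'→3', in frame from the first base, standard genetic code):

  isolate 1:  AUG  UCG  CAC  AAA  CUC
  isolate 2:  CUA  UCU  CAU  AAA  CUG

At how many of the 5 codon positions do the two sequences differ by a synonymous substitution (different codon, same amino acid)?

Codon 1: AUG Met / CUA Leu — nonsynonymous.
Codon 2: UCG Ser / UCU Ser — synonymous.
Codon 3: CAC His / CAU His — synonymous.
Codon 4: AAA Lys / AAA Lys — identical.
Codon 5: CUC Leu / CUG Leu — synonymous.
Synonymous differences: 3.

3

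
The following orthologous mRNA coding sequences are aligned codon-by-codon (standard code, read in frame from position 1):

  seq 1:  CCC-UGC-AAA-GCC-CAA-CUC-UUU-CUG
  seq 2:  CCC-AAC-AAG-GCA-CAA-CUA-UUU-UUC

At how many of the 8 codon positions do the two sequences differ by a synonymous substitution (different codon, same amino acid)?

3

Codon 1: CCC Pro / CCC Pro — identical.
Codon 2: UGC Cys / AAC Asn — nonsynonymous.
Codon 3: AAA Lys / AAG Lys — synonymous.
Codon 4: GCC Ala / GCA Ala — synonymous.
Codon 5: CAA Gln / CAA Gln — identical.
Codon 6: CUC Leu / CUA Leu — synonymous.
Codon 7: UUU Phe / UUU Phe — identical.
Codon 8: CUG Leu / UUC Phe — nonsynonymous.
Synonymous differences: 3.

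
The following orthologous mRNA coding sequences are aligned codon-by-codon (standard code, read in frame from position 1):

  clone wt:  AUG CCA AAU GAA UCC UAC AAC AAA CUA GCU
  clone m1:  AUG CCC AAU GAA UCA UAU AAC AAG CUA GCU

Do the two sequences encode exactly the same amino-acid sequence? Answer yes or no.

yes

Codon 1: AUG Met / AUG Met — identical.
Codon 2: CCA Pro / CCC Pro — synonymous.
Codon 3: AAU Asn / AAU Asn — identical.
Codon 4: GAA Glu / GAA Glu — identical.
Codon 5: UCC Ser / UCA Ser — synonymous.
Codon 6: UAC Tyr / UAU Tyr — synonymous.
Codon 7: AAC Asn / AAC Asn — identical.
Codon 8: AAA Lys / AAG Lys — synonymous.
Codon 9: CUA Leu / CUA Leu — identical.
Codon 10: GCU Ala / GCU Ala — identical.
Nonsynonymous differences: 0 → same protein.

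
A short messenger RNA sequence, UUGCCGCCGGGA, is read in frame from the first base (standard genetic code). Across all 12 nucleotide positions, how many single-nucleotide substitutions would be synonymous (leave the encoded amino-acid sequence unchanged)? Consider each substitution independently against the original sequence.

11

Codon 1 (UUG, Leu): 2 synonymous substitutions.
Codon 2 (CCG, Pro): 3 synonymous substitutions.
Codon 3 (CCG, Pro): 3 synonymous substitutions.
Codon 4 (GGA, Gly): 3 synonymous substitutions.
Total: 2 + 3 + 3 + 3 = 11.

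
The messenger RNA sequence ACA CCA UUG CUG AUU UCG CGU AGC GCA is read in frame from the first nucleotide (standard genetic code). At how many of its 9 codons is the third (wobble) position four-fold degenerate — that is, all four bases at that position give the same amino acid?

6

Codon 1 ACA (Thr): third position 4-fold.
Codon 2 CCA (Pro): third position 4-fold.
Codon 3 UUG (Leu): third position 2-fold.
Codon 4 CUG (Leu): third position 4-fold.
Codon 5 AUU (Ile): third position 3-fold.
Codon 6 UCG (Ser): third position 4-fold.
Codon 7 CGU (Arg): third position 4-fold.
Codon 8 AGC (Ser): third position 2-fold.
Codon 9 GCA (Ala): third position 4-fold.
Four-fold degenerate third positions: 6.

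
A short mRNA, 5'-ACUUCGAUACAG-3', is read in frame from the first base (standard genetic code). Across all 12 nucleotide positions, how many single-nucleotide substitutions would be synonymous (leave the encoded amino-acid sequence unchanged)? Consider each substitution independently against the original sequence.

Codon 1 (ACU, Thr): 3 synonymous substitutions.
Codon 2 (UCG, Ser): 3 synonymous substitutions.
Codon 3 (AUA, Ile): 2 synonymous substitutions.
Codon 4 (CAG, Gln): 1 synonymous substitution.
Total: 3 + 3 + 2 + 1 = 9.

9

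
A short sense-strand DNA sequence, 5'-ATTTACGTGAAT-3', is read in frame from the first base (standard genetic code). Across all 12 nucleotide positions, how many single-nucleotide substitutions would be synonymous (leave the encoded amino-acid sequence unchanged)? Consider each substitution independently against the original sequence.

7

Codon 1 (ATT, Ile): 2 synonymous substitutions.
Codon 2 (TAC, Tyr): 1 synonymous substitution.
Codon 3 (GTG, Val): 3 synonymous substitutions.
Codon 4 (AAT, Asn): 1 synonymous substitution.
Total: 2 + 1 + 3 + 1 = 7.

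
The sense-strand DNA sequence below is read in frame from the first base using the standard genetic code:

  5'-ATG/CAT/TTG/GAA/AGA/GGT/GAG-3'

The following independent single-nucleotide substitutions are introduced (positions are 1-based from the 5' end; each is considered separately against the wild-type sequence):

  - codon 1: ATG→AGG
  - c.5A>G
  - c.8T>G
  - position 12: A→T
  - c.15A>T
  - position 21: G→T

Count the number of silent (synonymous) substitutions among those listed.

0

Codon 1: ATG (Met) → AGG (Arg) — missense.
Codon 2: CAT (His) → CGT (Arg) — missense.
Codon 3: TTG (Leu) → TGG (Trp) — missense.
Codon 4: GAA (Glu) → GAT (Asp) — missense.
Codon 5: AGA (Arg) → AGT (Ser) — missense.
Codon 7: GAG (Glu) → GAT (Asp) — missense.
Synonymous: 0 of 6.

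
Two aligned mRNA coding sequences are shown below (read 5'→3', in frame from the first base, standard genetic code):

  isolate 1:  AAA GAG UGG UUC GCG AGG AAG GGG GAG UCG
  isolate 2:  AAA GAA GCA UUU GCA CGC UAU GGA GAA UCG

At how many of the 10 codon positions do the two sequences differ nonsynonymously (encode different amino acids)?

Codon 1: AAA Lys / AAA Lys — identical.
Codon 2: GAG Glu / GAA Glu — synonymous.
Codon 3: UGG Trp / GCA Ala — nonsynonymous.
Codon 4: UUC Phe / UUU Phe — synonymous.
Codon 5: GCG Ala / GCA Ala — synonymous.
Codon 6: AGG Arg / CGC Arg — synonymous.
Codon 7: AAG Lys / UAU Tyr — nonsynonymous.
Codon 8: GGG Gly / GGA Gly — synonymous.
Codon 9: GAG Glu / GAA Glu — synonymous.
Codon 10: UCG Ser / UCG Ser — identical.
Nonsynonymous differences: 2.

2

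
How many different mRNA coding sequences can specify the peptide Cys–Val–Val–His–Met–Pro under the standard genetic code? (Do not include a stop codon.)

256

Cys: 2 codons.
Val: 4 codons.
Val: 4 codons.
His: 2 codons.
Met: 1 codon.
Pro: 4 codons.
2 × 4 × 4 × 2 × 1 × 4 = 256.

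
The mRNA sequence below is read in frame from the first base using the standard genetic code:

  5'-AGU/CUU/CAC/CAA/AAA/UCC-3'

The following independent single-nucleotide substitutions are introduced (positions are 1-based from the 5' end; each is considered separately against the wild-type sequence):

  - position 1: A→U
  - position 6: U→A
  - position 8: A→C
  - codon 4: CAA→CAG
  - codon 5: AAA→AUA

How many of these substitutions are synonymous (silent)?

2

Codon 1: AGU (Ser) → UGU (Cys) — missense.
Codon 2: CUU (Leu) → CUA (Leu) — synonymous.
Codon 3: CAC (His) → CCC (Pro) — missense.
Codon 4: CAA (Gln) → CAG (Gln) — synonymous.
Codon 5: AAA (Lys) → AUA (Ile) — missense.
Synonymous: 2 of 5.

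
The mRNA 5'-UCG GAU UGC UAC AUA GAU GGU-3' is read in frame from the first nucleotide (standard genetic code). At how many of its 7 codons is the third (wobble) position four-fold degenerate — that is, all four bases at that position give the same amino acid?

Codon 1 UCG (Ser): third position 4-fold.
Codon 2 GAU (Asp): third position 2-fold.
Codon 3 UGC (Cys): third position 2-fold.
Codon 4 UAC (Tyr): third position 2-fold.
Codon 5 AUA (Ile): third position 3-fold.
Codon 6 GAU (Asp): third position 2-fold.
Codon 7 GGU (Gly): third position 4-fold.
Four-fold degenerate third positions: 2.

2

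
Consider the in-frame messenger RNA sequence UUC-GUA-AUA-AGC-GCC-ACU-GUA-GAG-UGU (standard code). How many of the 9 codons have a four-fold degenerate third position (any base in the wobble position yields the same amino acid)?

Codon 1 UUC (Phe): third position 2-fold.
Codon 2 GUA (Val): third position 4-fold.
Codon 3 AUA (Ile): third position 3-fold.
Codon 4 AGC (Ser): third position 2-fold.
Codon 5 GCC (Ala): third position 4-fold.
Codon 6 ACU (Thr): third position 4-fold.
Codon 7 GUA (Val): third position 4-fold.
Codon 8 GAG (Glu): third position 2-fold.
Codon 9 UGU (Cys): third position 2-fold.
Four-fold degenerate third positions: 4.

4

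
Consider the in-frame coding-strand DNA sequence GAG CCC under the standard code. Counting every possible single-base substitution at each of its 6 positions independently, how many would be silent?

Codon 1 (GAG, Glu): 1 synonymous substitution.
Codon 2 (CCC, Pro): 3 synonymous substitutions.
Total: 1 + 3 = 4.

4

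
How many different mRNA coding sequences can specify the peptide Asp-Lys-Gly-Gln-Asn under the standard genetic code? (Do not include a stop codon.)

Asp: 2 codons.
Lys: 2 codons.
Gly: 4 codons.
Gln: 2 codons.
Asn: 2 codons.
2 × 2 × 4 × 2 × 2 = 64.

64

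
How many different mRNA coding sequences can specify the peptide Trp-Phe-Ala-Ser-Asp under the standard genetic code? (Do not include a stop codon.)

96

Trp: 1 codon.
Phe: 2 codons.
Ala: 4 codons.
Ser: 6 codons.
Asp: 2 codons.
1 × 2 × 4 × 6 × 2 = 96.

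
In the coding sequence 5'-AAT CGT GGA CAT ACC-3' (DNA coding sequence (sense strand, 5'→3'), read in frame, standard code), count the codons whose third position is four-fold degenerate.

Codon 1 AAT (Asn): third position 2-fold.
Codon 2 CGT (Arg): third position 4-fold.
Codon 3 GGA (Gly): third position 4-fold.
Codon 4 CAT (His): third position 2-fold.
Codon 5 ACC (Thr): third position 4-fold.
Four-fold degenerate third positions: 3.

3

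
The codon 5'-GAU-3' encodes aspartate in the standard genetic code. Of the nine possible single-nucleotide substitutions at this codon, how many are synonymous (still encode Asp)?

Position 1: none → 0 synonymous.
Position 2: none → 0 synonymous.
Position 3: GAC → 1 synonymous.
Total: 0 + 0 + 1 = 1.

1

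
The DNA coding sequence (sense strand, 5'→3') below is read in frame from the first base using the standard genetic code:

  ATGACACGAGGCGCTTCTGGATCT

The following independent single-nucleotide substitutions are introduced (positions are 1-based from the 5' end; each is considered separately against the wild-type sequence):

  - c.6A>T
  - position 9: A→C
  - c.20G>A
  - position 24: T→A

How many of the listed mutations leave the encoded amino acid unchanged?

Codon 2: ACA (Thr) → ACT (Thr) — synonymous.
Codon 3: CGA (Arg) → CGC (Arg) — synonymous.
Codon 7: GGA (Gly) → GAA (Glu) — missense.
Codon 8: TCT (Ser) → TCA (Ser) — synonymous.
Synonymous: 3 of 4.

3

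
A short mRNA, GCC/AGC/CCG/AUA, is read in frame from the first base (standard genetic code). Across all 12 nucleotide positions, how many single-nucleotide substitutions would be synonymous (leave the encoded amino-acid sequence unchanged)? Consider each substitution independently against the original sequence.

9

Codon 1 (GCC, Ala): 3 synonymous substitutions.
Codon 2 (AGC, Ser): 1 synonymous substitution.
Codon 3 (CCG, Pro): 3 synonymous substitutions.
Codon 4 (AUA, Ile): 2 synonymous substitutions.
Total: 3 + 1 + 3 + 2 = 9.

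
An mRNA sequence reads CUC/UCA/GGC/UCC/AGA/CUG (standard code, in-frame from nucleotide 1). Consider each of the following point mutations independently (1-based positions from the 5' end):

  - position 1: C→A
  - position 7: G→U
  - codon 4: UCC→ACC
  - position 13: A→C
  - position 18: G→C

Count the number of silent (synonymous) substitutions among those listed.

2

Codon 1: CUC (Leu) → AUC (Ile) — missense.
Codon 3: GGC (Gly) → UGC (Cys) — missense.
Codon 4: UCC (Ser) → ACC (Thr) — missense.
Codon 5: AGA (Arg) → CGA (Arg) — synonymous.
Codon 6: CUG (Leu) → CUC (Leu) — synonymous.
Synonymous: 2 of 5.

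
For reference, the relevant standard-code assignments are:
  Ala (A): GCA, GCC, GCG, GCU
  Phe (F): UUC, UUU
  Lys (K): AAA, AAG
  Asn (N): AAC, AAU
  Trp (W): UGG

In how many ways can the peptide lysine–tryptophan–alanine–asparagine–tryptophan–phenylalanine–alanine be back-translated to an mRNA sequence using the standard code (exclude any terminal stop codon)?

128

Lys: 2 codons.
Trp: 1 codon.
Ala: 4 codons.
Asn: 2 codons.
Trp: 1 codon.
Phe: 2 codons.
Ala: 4 codons.
2 × 1 × 4 × 2 × 1 × 2 × 4 = 128.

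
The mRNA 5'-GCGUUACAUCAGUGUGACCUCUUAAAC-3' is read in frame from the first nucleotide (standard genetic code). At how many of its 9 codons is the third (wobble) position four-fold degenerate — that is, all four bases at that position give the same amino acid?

Codon 1 GCG (Ala): third position 4-fold.
Codon 2 UUA (Leu): third position 2-fold.
Codon 3 CAU (His): third position 2-fold.
Codon 4 CAG (Gln): third position 2-fold.
Codon 5 UGU (Cys): third position 2-fold.
Codon 6 GAC (Asp): third position 2-fold.
Codon 7 CUC (Leu): third position 4-fold.
Codon 8 UUA (Leu): third position 2-fold.
Codon 9 AAC (Asn): third position 2-fold.
Four-fold degenerate third positions: 2.

2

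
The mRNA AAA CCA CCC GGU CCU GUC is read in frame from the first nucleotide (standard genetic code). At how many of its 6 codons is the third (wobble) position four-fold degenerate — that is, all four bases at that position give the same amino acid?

Codon 1 AAA (Lys): third position 2-fold.
Codon 2 CCA (Pro): third position 4-fold.
Codon 3 CCC (Pro): third position 4-fold.
Codon 4 GGU (Gly): third position 4-fold.
Codon 5 CCU (Pro): third position 4-fold.
Codon 6 GUC (Val): third position 4-fold.
Four-fold degenerate third positions: 5.

5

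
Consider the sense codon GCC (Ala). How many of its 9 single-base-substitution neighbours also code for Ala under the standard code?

3

Position 1: none → 0 synonymous.
Position 2: none → 0 synonymous.
Position 3: GCT, GCA, GCG → 3 synonymous.
Total: 0 + 0 + 3 = 3.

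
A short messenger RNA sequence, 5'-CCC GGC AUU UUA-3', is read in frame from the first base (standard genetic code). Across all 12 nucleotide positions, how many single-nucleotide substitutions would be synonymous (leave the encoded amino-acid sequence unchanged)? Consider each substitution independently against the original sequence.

Codon 1 (CCC, Pro): 3 synonymous substitutions.
Codon 2 (GGC, Gly): 3 synonymous substitutions.
Codon 3 (AUU, Ile): 2 synonymous substitutions.
Codon 4 (UUA, Leu): 2 synonymous substitutions.
Total: 3 + 3 + 2 + 2 = 10.

10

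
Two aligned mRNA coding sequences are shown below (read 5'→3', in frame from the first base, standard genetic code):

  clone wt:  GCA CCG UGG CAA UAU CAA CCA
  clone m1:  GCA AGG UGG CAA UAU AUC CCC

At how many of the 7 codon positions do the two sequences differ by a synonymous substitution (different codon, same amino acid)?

Codon 1: GCA Ala / GCA Ala — identical.
Codon 2: CCG Pro / AGG Arg — nonsynonymous.
Codon 3: UGG Trp / UGG Trp — identical.
Codon 4: CAA Gln / CAA Gln — identical.
Codon 5: UAU Tyr / UAU Tyr — identical.
Codon 6: CAA Gln / AUC Ile — nonsynonymous.
Codon 7: CCA Pro / CCC Pro — synonymous.
Synonymous differences: 1.

1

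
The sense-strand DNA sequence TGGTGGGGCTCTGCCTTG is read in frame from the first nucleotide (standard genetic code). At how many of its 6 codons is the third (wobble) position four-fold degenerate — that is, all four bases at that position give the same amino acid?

Codon 1 TGG (Trp): third position 1-fold.
Codon 2 TGG (Trp): third position 1-fold.
Codon 3 GGC (Gly): third position 4-fold.
Codon 4 TCT (Ser): third position 4-fold.
Codon 5 GCC (Ala): third position 4-fold.
Codon 6 TTG (Leu): third position 2-fold.
Four-fold degenerate third positions: 3.

3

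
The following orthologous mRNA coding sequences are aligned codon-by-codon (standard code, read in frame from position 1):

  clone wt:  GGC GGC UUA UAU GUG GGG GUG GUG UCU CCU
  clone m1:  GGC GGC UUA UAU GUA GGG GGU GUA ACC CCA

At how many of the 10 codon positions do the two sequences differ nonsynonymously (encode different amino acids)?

Codon 1: GGC Gly / GGC Gly — identical.
Codon 2: GGC Gly / GGC Gly — identical.
Codon 3: UUA Leu / UUA Leu — identical.
Codon 4: UAU Tyr / UAU Tyr — identical.
Codon 5: GUG Val / GUA Val — synonymous.
Codon 6: GGG Gly / GGG Gly — identical.
Codon 7: GUG Val / GGU Gly — nonsynonymous.
Codon 8: GUG Val / GUA Val — synonymous.
Codon 9: UCU Ser / ACC Thr — nonsynonymous.
Codon 10: CCU Pro / CCA Pro — synonymous.
Nonsynonymous differences: 2.

2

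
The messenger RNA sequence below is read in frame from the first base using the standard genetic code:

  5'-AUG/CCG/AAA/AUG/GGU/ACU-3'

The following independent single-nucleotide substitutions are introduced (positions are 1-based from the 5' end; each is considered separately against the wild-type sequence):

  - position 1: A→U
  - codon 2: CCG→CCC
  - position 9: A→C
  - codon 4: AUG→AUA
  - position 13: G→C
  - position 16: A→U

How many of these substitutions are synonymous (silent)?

Codon 1: AUG (Met) → UUG (Leu) — missense.
Codon 2: CCG (Pro) → CCC (Pro) — synonymous.
Codon 3: AAA (Lys) → AAC (Asn) — missense.
Codon 4: AUG (Met) → AUA (Ile) — missense.
Codon 5: GGU (Gly) → CGU (Arg) — missense.
Codon 6: ACU (Thr) → UCU (Ser) — missense.
Synonymous: 1 of 6.

1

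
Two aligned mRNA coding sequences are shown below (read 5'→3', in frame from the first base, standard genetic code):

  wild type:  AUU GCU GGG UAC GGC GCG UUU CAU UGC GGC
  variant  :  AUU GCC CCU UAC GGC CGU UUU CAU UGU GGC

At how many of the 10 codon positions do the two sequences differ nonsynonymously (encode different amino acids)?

2

Codon 1: AUU Ile / AUU Ile — identical.
Codon 2: GCU Ala / GCC Ala — synonymous.
Codon 3: GGG Gly / CCU Pro — nonsynonymous.
Codon 4: UAC Tyr / UAC Tyr — identical.
Codon 5: GGC Gly / GGC Gly — identical.
Codon 6: GCG Ala / CGU Arg — nonsynonymous.
Codon 7: UUU Phe / UUU Phe — identical.
Codon 8: CAU His / CAU His — identical.
Codon 9: UGC Cys / UGU Cys — synonymous.
Codon 10: GGC Gly / GGC Gly — identical.
Nonsynonymous differences: 2.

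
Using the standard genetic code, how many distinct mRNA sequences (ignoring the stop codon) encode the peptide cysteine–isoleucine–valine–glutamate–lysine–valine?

384

Cys: 2 codons.
Ile: 3 codons.
Val: 4 codons.
Glu: 2 codons.
Lys: 2 codons.
Val: 4 codons.
2 × 3 × 4 × 2 × 2 × 4 = 384.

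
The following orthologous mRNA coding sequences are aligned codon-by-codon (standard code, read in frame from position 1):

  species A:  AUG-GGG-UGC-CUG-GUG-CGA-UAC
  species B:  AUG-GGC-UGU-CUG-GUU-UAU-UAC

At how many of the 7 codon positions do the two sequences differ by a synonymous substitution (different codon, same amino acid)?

Codon 1: AUG Met / AUG Met — identical.
Codon 2: GGG Gly / GGC Gly — synonymous.
Codon 3: UGC Cys / UGU Cys — synonymous.
Codon 4: CUG Leu / CUG Leu — identical.
Codon 5: GUG Val / GUU Val — synonymous.
Codon 6: CGA Arg / UAU Tyr — nonsynonymous.
Codon 7: UAC Tyr / UAC Tyr — identical.
Synonymous differences: 3.

3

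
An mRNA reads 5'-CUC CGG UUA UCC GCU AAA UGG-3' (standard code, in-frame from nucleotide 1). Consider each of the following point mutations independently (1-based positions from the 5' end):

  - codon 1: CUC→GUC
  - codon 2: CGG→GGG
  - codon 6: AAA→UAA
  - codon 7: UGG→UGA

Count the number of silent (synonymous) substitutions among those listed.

0

Codon 1: CUC (Leu) → GUC (Val) — missense.
Codon 2: CGG (Arg) → GGG (Gly) — missense.
Codon 6: AAA (Lys) → UAA (Stop) — nonsense.
Codon 7: UGG (Trp) → UGA (Stop) — nonsense.
Synonymous: 0 of 4.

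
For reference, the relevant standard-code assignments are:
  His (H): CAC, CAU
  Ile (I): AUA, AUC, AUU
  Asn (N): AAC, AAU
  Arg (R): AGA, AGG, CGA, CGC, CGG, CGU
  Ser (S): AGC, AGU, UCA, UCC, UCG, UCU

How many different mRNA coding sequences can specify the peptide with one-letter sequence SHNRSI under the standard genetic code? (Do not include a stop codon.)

2592

Ser: 6 codons.
His: 2 codons.
Asn: 2 codons.
Arg: 6 codons.
Ser: 6 codons.
Ile: 3 codons.
6 × 2 × 2 × 6 × 6 × 3 = 2592.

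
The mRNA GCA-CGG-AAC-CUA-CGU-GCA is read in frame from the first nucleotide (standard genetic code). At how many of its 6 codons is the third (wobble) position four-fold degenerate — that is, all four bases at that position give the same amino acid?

5

Codon 1 GCA (Ala): third position 4-fold.
Codon 2 CGG (Arg): third position 4-fold.
Codon 3 AAC (Asn): third position 2-fold.
Codon 4 CUA (Leu): third position 4-fold.
Codon 5 CGU (Arg): third position 4-fold.
Codon 6 GCA (Ala): third position 4-fold.
Four-fold degenerate third positions: 5.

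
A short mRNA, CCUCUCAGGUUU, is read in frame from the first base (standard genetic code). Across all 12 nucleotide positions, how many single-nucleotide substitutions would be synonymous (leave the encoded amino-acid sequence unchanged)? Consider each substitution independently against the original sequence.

Codon 1 (CCU, Pro): 3 synonymous substitutions.
Codon 2 (CUC, Leu): 3 synonymous substitutions.
Codon 3 (AGG, Arg): 2 synonymous substitutions.
Codon 4 (UUU, Phe): 1 synonymous substitution.
Total: 3 + 3 + 2 + 1 = 9.

9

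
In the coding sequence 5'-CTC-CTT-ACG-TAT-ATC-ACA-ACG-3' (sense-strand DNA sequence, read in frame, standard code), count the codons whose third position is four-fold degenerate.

5

Codon 1 CTC (Leu): third position 4-fold.
Codon 2 CTT (Leu): third position 4-fold.
Codon 3 ACG (Thr): third position 4-fold.
Codon 4 TAT (Tyr): third position 2-fold.
Codon 5 ATC (Ile): third position 3-fold.
Codon 6 ACA (Thr): third position 4-fold.
Codon 7 ACG (Thr): third position 4-fold.
Four-fold degenerate third positions: 5.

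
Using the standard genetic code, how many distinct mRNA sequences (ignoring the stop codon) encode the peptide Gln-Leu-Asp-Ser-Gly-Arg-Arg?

20736

Gln: 2 codons.
Leu: 6 codons.
Asp: 2 codons.
Ser: 6 codons.
Gly: 4 codons.
Arg: 6 codons.
Arg: 6 codons.
2 × 6 × 2 × 6 × 4 × 6 × 6 = 20736.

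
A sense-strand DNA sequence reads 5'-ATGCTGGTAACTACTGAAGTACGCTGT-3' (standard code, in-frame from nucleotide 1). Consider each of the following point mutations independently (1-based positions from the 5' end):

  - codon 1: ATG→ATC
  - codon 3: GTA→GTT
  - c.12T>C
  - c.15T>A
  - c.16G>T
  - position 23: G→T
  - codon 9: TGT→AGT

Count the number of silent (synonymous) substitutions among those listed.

Codon 1: ATG (Met) → ATC (Ile) — missense.
Codon 3: GTA (Val) → GTT (Val) — synonymous.
Codon 4: ACT (Thr) → ACC (Thr) — synonymous.
Codon 5: ACT (Thr) → ACA (Thr) — synonymous.
Codon 6: GAA (Glu) → TAA (Stop) — nonsense.
Codon 8: CGC (Arg) → CTC (Leu) — missense.
Codon 9: TGT (Cys) → AGT (Ser) — missense.
Synonymous: 3 of 7.

3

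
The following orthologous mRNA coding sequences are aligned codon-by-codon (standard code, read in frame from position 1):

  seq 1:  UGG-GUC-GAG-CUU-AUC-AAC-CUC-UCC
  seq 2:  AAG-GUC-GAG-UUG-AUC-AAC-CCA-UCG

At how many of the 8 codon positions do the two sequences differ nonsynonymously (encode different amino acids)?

Codon 1: UGG Trp / AAG Lys — nonsynonymous.
Codon 2: GUC Val / GUC Val — identical.
Codon 3: GAG Glu / GAG Glu — identical.
Codon 4: CUU Leu / UUG Leu — synonymous.
Codon 5: AUC Ile / AUC Ile — identical.
Codon 6: AAC Asn / AAC Asn — identical.
Codon 7: CUC Leu / CCA Pro — nonsynonymous.
Codon 8: UCC Ser / UCG Ser — synonymous.
Nonsynonymous differences: 2.

2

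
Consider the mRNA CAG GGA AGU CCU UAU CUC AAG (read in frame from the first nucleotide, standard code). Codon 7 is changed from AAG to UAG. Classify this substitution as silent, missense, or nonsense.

Position 19 falls in codon 7: AAG → Lys.
After the substitution the codon is UAG → Stop.
The new codon is a stop codon, so this is a nonsense mutation.

nonsense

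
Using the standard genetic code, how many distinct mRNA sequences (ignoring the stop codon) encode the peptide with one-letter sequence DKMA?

Asp: 2 codons.
Lys: 2 codons.
Met: 1 codon.
Ala: 4 codons.
2 × 2 × 1 × 4 = 16.

16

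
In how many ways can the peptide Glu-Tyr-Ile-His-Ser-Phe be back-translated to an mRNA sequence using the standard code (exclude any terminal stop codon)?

Glu: 2 codons.
Tyr: 2 codons.
Ile: 3 codons.
His: 2 codons.
Ser: 6 codons.
Phe: 2 codons.
2 × 2 × 3 × 2 × 6 × 2 = 288.

288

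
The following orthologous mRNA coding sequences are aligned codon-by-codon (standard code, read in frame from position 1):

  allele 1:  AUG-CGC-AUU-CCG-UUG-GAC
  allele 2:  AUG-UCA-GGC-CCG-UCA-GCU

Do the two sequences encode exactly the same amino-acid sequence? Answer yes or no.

Codon 1: AUG Met / AUG Met — identical.
Codon 2: CGC Arg / UCA Ser — nonsynonymous.
Codon 3: AUU Ile / GGC Gly — nonsynonymous.
Codon 4: CCG Pro / CCG Pro — identical.
Codon 5: UUG Leu / UCA Ser — nonsynonymous.
Codon 6: GAC Asp / GCU Ala — nonsynonymous.
Nonsynonymous differences: 4 → different protein.

no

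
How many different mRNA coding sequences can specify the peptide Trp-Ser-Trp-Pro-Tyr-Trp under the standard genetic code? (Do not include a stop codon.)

Trp: 1 codon.
Ser: 6 codons.
Trp: 1 codon.
Pro: 4 codons.
Tyr: 2 codons.
Trp: 1 codon.
1 × 6 × 1 × 4 × 2 × 1 = 48.

48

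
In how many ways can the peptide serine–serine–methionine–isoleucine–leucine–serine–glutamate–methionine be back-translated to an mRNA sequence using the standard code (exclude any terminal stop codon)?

7776

Ser: 6 codons.
Ser: 6 codons.
Met: 1 codon.
Ile: 3 codons.
Leu: 6 codons.
Ser: 6 codons.
Glu: 2 codons.
Met: 1 codon.
6 × 6 × 1 × 3 × 6 × 6 × 2 × 1 = 7776.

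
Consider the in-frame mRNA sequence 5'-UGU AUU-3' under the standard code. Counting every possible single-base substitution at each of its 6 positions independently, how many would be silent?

Codon 1 (UGU, Cys): 1 synonymous substitution.
Codon 2 (AUU, Ile): 2 synonymous substitutions.
Total: 1 + 2 = 3.

3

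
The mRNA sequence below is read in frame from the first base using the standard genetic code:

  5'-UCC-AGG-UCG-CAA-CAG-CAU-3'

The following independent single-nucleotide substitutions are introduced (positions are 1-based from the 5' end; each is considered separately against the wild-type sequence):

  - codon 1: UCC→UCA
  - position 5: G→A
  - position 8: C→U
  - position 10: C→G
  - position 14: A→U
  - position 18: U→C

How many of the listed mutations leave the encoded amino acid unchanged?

2

Codon 1: UCC (Ser) → UCA (Ser) — synonymous.
Codon 2: AGG (Arg) → AAG (Lys) — missense.
Codon 3: UCG (Ser) → UUG (Leu) — missense.
Codon 4: CAA (Gln) → GAA (Glu) — missense.
Codon 5: CAG (Gln) → CUG (Leu) — missense.
Codon 6: CAU (His) → CAC (His) — synonymous.
Synonymous: 2 of 6.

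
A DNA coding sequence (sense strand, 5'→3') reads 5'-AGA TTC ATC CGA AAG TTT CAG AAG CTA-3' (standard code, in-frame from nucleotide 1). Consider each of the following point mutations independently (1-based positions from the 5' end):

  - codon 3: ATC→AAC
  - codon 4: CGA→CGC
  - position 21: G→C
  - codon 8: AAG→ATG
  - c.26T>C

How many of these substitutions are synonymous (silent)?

Codon 3: ATC (Ile) → AAC (Asn) — missense.
Codon 4: CGA (Arg) → CGC (Arg) — synonymous.
Codon 7: CAG (Gln) → CAC (His) — missense.
Codon 8: AAG (Lys) → ATG (Met) — missense.
Codon 9: CTA (Leu) → CCA (Pro) — missense.
Synonymous: 1 of 5.

1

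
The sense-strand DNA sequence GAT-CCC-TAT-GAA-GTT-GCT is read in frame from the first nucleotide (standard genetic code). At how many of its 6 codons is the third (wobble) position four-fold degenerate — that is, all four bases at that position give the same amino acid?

Codon 1 GAT (Asp): third position 2-fold.
Codon 2 CCC (Pro): third position 4-fold.
Codon 3 TAT (Tyr): third position 2-fold.
Codon 4 GAA (Glu): third position 2-fold.
Codon 5 GTT (Val): third position 4-fold.
Codon 6 GCT (Ala): third position 4-fold.
Four-fold degenerate third positions: 3.

3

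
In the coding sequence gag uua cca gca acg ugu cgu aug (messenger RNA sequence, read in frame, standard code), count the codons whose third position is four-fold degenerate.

4

Codon 1 GAG (Glu): third position 2-fold.
Codon 2 UUA (Leu): third position 2-fold.
Codon 3 CCA (Pro): third position 4-fold.
Codon 4 GCA (Ala): third position 4-fold.
Codon 5 ACG (Thr): third position 4-fold.
Codon 6 UGU (Cys): third position 2-fold.
Codon 7 CGU (Arg): third position 4-fold.
Codon 8 AUG (Met): third position 1-fold.
Four-fold degenerate third positions: 4.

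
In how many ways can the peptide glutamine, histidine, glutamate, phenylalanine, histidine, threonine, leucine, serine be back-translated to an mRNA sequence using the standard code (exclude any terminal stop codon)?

4608

Gln: 2 codons.
His: 2 codons.
Glu: 2 codons.
Phe: 2 codons.
His: 2 codons.
Thr: 4 codons.
Leu: 6 codons.
Ser: 6 codons.
2 × 2 × 2 × 2 × 2 × 4 × 6 × 6 = 4608.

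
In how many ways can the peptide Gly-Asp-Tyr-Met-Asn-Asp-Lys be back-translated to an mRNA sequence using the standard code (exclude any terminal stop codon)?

Gly: 4 codons.
Asp: 2 codons.
Tyr: 2 codons.
Met: 1 codon.
Asn: 2 codons.
Asp: 2 codons.
Lys: 2 codons.
4 × 2 × 2 × 1 × 2 × 2 × 2 = 128.

128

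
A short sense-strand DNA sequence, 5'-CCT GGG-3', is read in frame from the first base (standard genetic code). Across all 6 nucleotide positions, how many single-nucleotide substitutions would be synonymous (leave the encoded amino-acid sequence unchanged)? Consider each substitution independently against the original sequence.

6

Codon 1 (CCT, Pro): 3 synonymous substitutions.
Codon 2 (GGG, Gly): 3 synonymous substitutions.
Total: 3 + 3 = 6.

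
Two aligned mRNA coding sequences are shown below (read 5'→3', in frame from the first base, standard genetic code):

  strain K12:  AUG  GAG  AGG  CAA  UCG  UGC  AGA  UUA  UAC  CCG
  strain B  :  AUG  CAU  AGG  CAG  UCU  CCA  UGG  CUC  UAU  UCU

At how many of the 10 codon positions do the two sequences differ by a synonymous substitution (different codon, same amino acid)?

4

Codon 1: AUG Met / AUG Met — identical.
Codon 2: GAG Glu / CAU His — nonsynonymous.
Codon 3: AGG Arg / AGG Arg — identical.
Codon 4: CAA Gln / CAG Gln — synonymous.
Codon 5: UCG Ser / UCU Ser — synonymous.
Codon 6: UGC Cys / CCA Pro — nonsynonymous.
Codon 7: AGA Arg / UGG Trp — nonsynonymous.
Codon 8: UUA Leu / CUC Leu — synonymous.
Codon 9: UAC Tyr / UAU Tyr — synonymous.
Codon 10: CCG Pro / UCU Ser — nonsynonymous.
Synonymous differences: 4.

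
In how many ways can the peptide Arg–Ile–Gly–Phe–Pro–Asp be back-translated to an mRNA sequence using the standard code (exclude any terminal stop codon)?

1152

Arg: 6 codons.
Ile: 3 codons.
Gly: 4 codons.
Phe: 2 codons.
Pro: 4 codons.
Asp: 2 codons.
6 × 3 × 4 × 2 × 4 × 2 = 1152.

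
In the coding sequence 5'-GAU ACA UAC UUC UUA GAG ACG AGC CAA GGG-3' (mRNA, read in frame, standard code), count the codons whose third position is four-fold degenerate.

3

Codon 1 GAU (Asp): third position 2-fold.
Codon 2 ACA (Thr): third position 4-fold.
Codon 3 UAC (Tyr): third position 2-fold.
Codon 4 UUC (Phe): third position 2-fold.
Codon 5 UUA (Leu): third position 2-fold.
Codon 6 GAG (Glu): third position 2-fold.
Codon 7 ACG (Thr): third position 4-fold.
Codon 8 AGC (Ser): third position 2-fold.
Codon 9 CAA (Gln): third position 2-fold.
Codon 10 GGG (Gly): third position 4-fold.
Four-fold degenerate third positions: 3.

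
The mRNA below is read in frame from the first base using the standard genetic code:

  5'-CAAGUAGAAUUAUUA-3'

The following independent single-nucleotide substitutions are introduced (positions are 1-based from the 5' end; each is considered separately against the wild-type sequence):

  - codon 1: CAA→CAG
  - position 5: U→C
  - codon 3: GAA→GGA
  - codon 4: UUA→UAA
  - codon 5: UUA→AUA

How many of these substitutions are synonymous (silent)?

1

Codon 1: CAA (Gln) → CAG (Gln) — synonymous.
Codon 2: GUA (Val) → GCA (Ala) — missense.
Codon 3: GAA (Glu) → GGA (Gly) — missense.
Codon 4: UUA (Leu) → UAA (Stop) — nonsense.
Codon 5: UUA (Leu) → AUA (Ile) — missense.
Synonymous: 1 of 5.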